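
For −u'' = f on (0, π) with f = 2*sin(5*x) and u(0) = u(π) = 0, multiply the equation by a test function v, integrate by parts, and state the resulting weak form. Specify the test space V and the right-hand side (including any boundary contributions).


V = H^1_0(0, π) (so v(0) = v(π) = 0); weak form: ∫_0^π u'v' dx = ∫_0^π (2*sin(5*x)) v dx for all v ∈ V.

Multiply both sides by a test function v and integrate from 0 to π:
  ∫_0^π −u''(x) v(x) dx = ∫_0^π f(x) v(x) dx.
Integrate the LHS by parts once:
  ∫_0^π −u'' v dx = −[u'(x) v(x)]_0^π + ∫_0^π u'(x) v'(x) dx.
Thus ∫_0^π u'(x) v'(x) dx = ∫_0^π f(x) v(x) dx + [u'(x) v(x)]_0^π.
Choose V so that boundary terms are either known or forced to vanish.
u is Dirichlet: u(0) = u(π) = 0. Let V = H^1_0(0, π); then v(0) = v(π) = 0, and [u' v]_0^π = 0.
Weak formulation: find u (satisfying any essential BC) such that ∫_0^π u'(x) v'(x) dx = ∫_0^π f v dx for all v ∈ V.
Substituting f(x) = 2*sin(5*x), the right-hand side is ∫_0^π (2*sin(5*x)) v dx.


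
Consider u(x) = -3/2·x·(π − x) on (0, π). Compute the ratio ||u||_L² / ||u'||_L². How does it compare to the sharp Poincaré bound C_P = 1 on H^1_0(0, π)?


||u||_L² / ||u'||_L² = sqrt(10)*π/10 < C_P = 1.

u(x) = -3/2·x·(π − x), so u'(x) = 3*x - 3*π/2.
u(x) = -3/2·x·(π − x) vanishes at x = 0 and x = π, so u ∈ H^1_0(0, π). Differentiate via the product rule and integrate the resulting polynomials term by term.
  ∫_0^π u² dx = ∫_0^π (9*x^4/4 - 9*π*x^3/2 + 9*π^2*x^2/4) dx. Term by term:
    ∫_0^π 9*x^4/4 dx = 9*π^5/20;  ∫_0^π -9*π*x^3/2 dx = -9*π^5/8;  ∫_0^π 9*π^2*x^2/4 dx = 3*π^5/4.
  Sum: 9*π^5/20 − 9*π^5/8 + 3*π^5/4 = 3*π^5/40.
  ∫_0^π (u')² dx = ∫_0^π (9*x^2 - 9*π*x + 9*π^2/4) dx. Term by term:
    ∫_0^π 9*x^2 dx = 3*π^3;  ∫_0^π -9*π*x dx = -9*π^3/2;  ∫_0^π 9*π^2/4 dx = 9*π^3/4.
  Sum: 3*π^3 − 9*π^3/2 + 9*π^3/4 = 3*π^3/4.
∫_0^π u² dx = 3*π^5/40, so ||u||_L² = sqrt(30)*π^(5/2)/20.
∫_0^π (u')² dx = 3*π^3/4, so ||u'||_L² = sqrt(3)*π^(3/2)/2.
Ratio ||u||_L² / ||u'||_L² = sqrt(10)*π/10.
Sharp Poincaré constant on H^1_0(0, π) is C_P = L/π = 1, achieved by sin(x).
A polynomial bump cannot attain the sharp Poincaré constant (only the first sine eigenfunction does), so the ratio is strictly less than C_P, consistent with ||u||_L² ≤ C_P ||u'||_L².


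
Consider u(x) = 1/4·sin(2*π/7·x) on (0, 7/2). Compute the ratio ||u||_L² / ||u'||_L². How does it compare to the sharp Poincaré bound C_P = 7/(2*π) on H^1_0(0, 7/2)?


||u||_L² / ||u'||_L² = 7/(2*π) = C_P.

u(x) = 1/4·sin(2*π/7·x), so u'(x) = π*cos(2*π*x/7)/14.
Writing u(x) = A·sin(kπx/L) with A = 1/4 and k = 1, use ∫_0^L sin²(kπx/L) dx = L/2 and ∫_0^L cos²(kπx/L) dx = L/2.
u² = 1/16·sin²(2*π/7·x) and (u')² = π^2/196·cos²(2*π/7·x), and each of sin², cos² integrates to L/2 = 7/4 over (0, 7/2).
∫_0^7/2 u² dx = 7/64, so ||u||_L² = sqrt(7)/8.
∫_0^7/2 (u')² dx = π^2/112, so ||u'||_L² = sqrt(7)*π/28.
Ratio ||u||_L² / ||u'||_L² = 7/(2*π).
Sharp Poincaré constant on H^1_0(0, 7/2) is C_P = L/π = 7/(2*π), achieved by sin(2*π/7·x).
This is the k = 1 eigenfunction (up to amplitude), so the ratio equals the sharp Poincaré constant exactly.


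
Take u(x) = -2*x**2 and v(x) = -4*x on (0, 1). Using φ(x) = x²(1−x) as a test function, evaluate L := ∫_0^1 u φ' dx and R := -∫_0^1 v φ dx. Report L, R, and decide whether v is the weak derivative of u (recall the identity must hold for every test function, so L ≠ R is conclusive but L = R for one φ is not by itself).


LHS = 1/5, RHS = 1/5. Yes, v = u' weakly.

u(x) = -2*x**2, classical derivative u'(x) = -4*x.
φ(x) = x²(1−x), so φ'(x) = x*(2 - 3*x).
Note φ(0) = φ(1) = 0, so the boundary term u·φ vanishes.
LHS = ∫_0^1 u(x) φ'(x) dx = ∫_0^1 (6*x^4 - 4*x^3) dx. Term by term:
  ∫_0^1 6*x^4 dx = 6/5;  ∫_0^1 -4*x^3 dx = -1.
Sum: 6/5 − 1 = 1/5.
So LHS = 1/5.
∫_0^1 v(x) φ(x) dx = ∫_0^1 (4*x^4 - 4*x^3) dx. Term by term:
  ∫_0^1 4*x^4 dx = 4/5;  ∫_0^1 -4*x^3 dx = -1.
Sum: 4/5 − 1 = -1/5.
So RHS = -∫_0^1 v(x) φ(x) dx = 1/5.
LHS = RHS, so the identity holds for this test φ.
Moreover u is smooth here and v(x) = u'(x) = -4*x pointwise, so the identity holds for every test function. Hence v is the weak derivative of u.


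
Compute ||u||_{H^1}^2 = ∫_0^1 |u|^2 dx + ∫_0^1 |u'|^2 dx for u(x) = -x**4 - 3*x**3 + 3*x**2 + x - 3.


||u||_{H^1}^2 = 13829/1260

The H^1 norm (squared) on an interval (0, L) is
  ||u||_{H^1}^2 = ∫_0^L u(x)^2 dx + ∫_0^L u'(x)^2 dx.
Compute u'(x) = -4*x**3 - 9*x**2 + 6*x + 1.
Then u(x)^2 = x**8 + 6*x**7 + 3*x**6 - 20*x**5 + 9*x**4 + 24*x**3 - 17*x**2 - 6*x + 9 and u'(x)^2 = 16*x**6 + 72*x**5 + 33*x**4 - 116*x**3 + 18*x**2 + 12*x + 1.
Integrate each monomial from 0 to 1 using ∫_0^1 c·x^n dx = c·1^(n+1)/(n+1):
  ∫_0^1 u(x)^2 dx = ∫_0^1 (x^8 + 6*x^7 + 3*x^6 - 20*x^5 + 9*x^4 + 24*x^3 - 17*x^2 - 6*x + 9) dx. Term by term:
    ∫_0^1 x^8 dx = 1/9;  ∫_0^1 6*x^7 dx = 3/4;  ∫_0^1 3*x^6 dx = 3/7;
    ∫_0^1 -20*x^5 dx = -10/3;  ∫_0^1 9*x^4 dx = 9/5;  ∫_0^1 24*x^3 dx = 6;
    ∫_0^1 -17*x^2 dx = -17/3;  ∫_0^1 -6*x dx = -3;  ∫_0^1 9 dx = 9.
  Sum: 1/9 + 3/4 + 3/7 − 10/3 + 9/5 + 6 − 17/3 − 3 + 9 = 7673/1260.
  ∫_0^1 u'(x)^2 dx = ∫_0^1 (16*x^6 + 72*x^5 + 33*x^4 - 116*x^3 + 18*x^2 + 12*x + 1) dx. Term by term:
    ∫_0^1 16*x^6 dx = 16/7;  ∫_0^1 72*x^5 dx = 12;  ∫_0^1 33*x^4 dx = 33/5;
    ∫_0^1 -116*x^3 dx = -29;  ∫_0^1 18*x^2 dx = 6;  ∫_0^1 12*x dx = 6;
    ∫_0^1 1 dx = 1.
  Sum: 16/7 + 12 + 33/5 − 29 + 6 + 6 + 1 = 171/35.
Adding: ||u||_{H^1}^2 = 7673/1260 + 171/35 = 13829/1260.


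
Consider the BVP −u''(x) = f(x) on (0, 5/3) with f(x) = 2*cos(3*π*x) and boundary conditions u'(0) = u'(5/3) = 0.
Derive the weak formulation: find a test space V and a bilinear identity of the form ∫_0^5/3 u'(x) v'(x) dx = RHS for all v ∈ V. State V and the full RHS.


V = H^1(0, 5/3) (no boundary constraint on v; u is determined up to an additive constant); weak form: ∫_0^5/3 u'v' dx = ∫_0^5/3 (2*cos(3*π*x)) v dx for all v ∈ V.

Multiply both sides by a test function v and integrate from 0 to 5/3:
  ∫_0^5/3 −u''(x) v(x) dx = ∫_0^5/3 f(x) v(x) dx.
Integrate the LHS by parts once:
  ∫_0^5/3 −u'' v dx = −[u'(x) v(x)]_0^5/3 + ∫_0^5/3 u'(x) v'(x) dx.
Thus ∫_0^5/3 u'(x) v'(x) dx = ∫_0^5/3 f(x) v(x) dx + [u'(x) v(x)]_0^5/3.
Choose V so that boundary terms are either known or forced to vanish.
u has homogeneous Neumann: u'(0) = u'(5/3) = 0. So [u' v]_0^5/3 = 0·v(5/3) − 0·v(0) = 0 for any v; take V = H^1(0, 5/3).
Weak formulation: find u (satisfying any essential BC) such that ∫_0^5/3 u'(x) v'(x) dx = ∫_0^5/3 f v dx for all v ∈ V (homogeneous Neumann, so boundary terms vanish).
Substituting f(x) = 2*cos(3*π*x), the right-hand side is ∫_0^5/3 (2*cos(3*π*x)) v dx.
Compatibility check (pure Neumann): taking v ≡ 1 ∈ V gives 0 = ∫_0^5/3 f dx + (0) − (0), i.e. ∫_0^5/3 f dx must equal u'(0) − u'(5/3) = 0. Indeed ∫_0^5/3 (2*cos(3*π*x)) dx = 0, so the data are compatible. The solution is then unique only up to an additive constant (fix it e.g. by requiring ∫_0^5/3 u dx = 0).


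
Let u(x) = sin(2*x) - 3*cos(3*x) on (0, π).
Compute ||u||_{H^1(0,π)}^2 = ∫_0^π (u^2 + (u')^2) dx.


||u||_{H^1(0,π)}^2 = 48 + 95*π/2

u'(x) = 9*sin(3*x) + 2*cos(2*x).
Expand u² and (u')² and integrate term by term on (0, π), using: for integers n ≥ 1, ∫_0^π sin²(nx) dx = ∫_0^π cos²(nx) dx = π/2; for n ≠ n', ∫_0^π sin(nx)sin(n'x) dx = ∫_0^π cos(nx)cos(n'x) dx = 0; and by product-to-sum, ∫_0^π sin(nx)cos(n'x) dx = ½∫_0^π [sin((n+n')x) + sin((n−n')x)] dx, which is 0 when n+n' is even and 2n/(n²−n'²) when n+n' is odd (it need not vanish on (0, π)).
  u² squared terms: (-3)²·∫cos(3x)² dx = 9·π/2 = 9*π/2;  (1)²·∫sin(2x)² dx = 1·π/2 = π/2.
  u² cross terms: 2·(-3)·(1)·∫cos(3x)·sin(2x) dx = -6·(-4/5) = 24/5.
  So ∫_0^π u² dx = 9*π/2 + π/2 + 24/5 = 24/5 + 5*π.
  (u')² squared terms: (2)²·∫cos(2x)² dx = 4·π/2 = 2*π;  (9)²·∫sin(3x)² dx = 81·π/2 = 81*π/2.
  (u')² cross terms: 2·(2)·(9)·∫cos(2x)·sin(3x) dx = 36·(6/5) = 216/5.
  So ∫_0^π (u')² dx = 2*π + 81*π/2 + 216/5 = 216/5 + 85*π/2.
||u||_{H^1}^2 = (24/5 + 5*π) + (216/5 + 85*π/2) = 48 + 95*π/2.


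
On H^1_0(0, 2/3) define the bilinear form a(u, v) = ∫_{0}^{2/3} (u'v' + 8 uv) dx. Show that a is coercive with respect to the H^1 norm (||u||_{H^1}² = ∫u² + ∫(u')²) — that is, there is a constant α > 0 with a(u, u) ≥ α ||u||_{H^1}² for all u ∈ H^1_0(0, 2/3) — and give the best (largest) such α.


α = 1

Coercivity of a(·,·) on H^1_0(0, 2/3) means a(u, u) ≥ α ||u||_{H^1}² for every u ∈ H^1_0.
The interval has length L = 2/3, and Poincaré/coercivity depend only on L. Here a(u, u) = ∫(u')² + (8)·∫u².
Here c = 8 ≥ 1, so a(u,u) = ∫(u')² + c∫u² ≥ ∫(u')² + ∫u² = ||u||_{H^1}², i.e. α = 1 works. No larger α is possible: a(u,u) ≥ α||u||_{H^1}² means (1−α)∫(u')² ≥ (α−c)∫u², and for the modes u_n = sin(nπ(x−x₀)/L) (x₀ the left endpoint) one has ∫u_n²/∫(u_n')² = (L/(nπ))² → 0, so a(u_n,u_n)/||u_n||_{H^1}² → 1. Hence the optimal constant is α = 1.
Therefore α = 1.


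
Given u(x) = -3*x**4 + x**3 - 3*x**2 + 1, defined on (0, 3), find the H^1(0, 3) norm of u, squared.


||u||_{H^1}^2 = 8872809/140

The H^1 norm (squared) on an interval (0, L) is
  ||u||_{H^1}^2 = ∫_0^L u(x)^2 dx + ∫_0^L u'(x)^2 dx.
Compute u'(x) = -12*x**3 + 3*x**2 - 6*x.
Then u(x)^2 = 9*x**8 - 6*x**7 + 19*x**6 - 6*x**5 + 3*x**4 + 2*x**3 - 6*x**2 + 1 and u'(x)^2 = 144*x**6 - 72*x**5 + 153*x**4 - 36*x**3 + 36*x**2.
Integrate each monomial from 0 to 3 using ∫_0^3 c·x^n dx = c·3^(n+1)/(n+1):
  ∫_0^3 u(x)^2 dx = ∫_0^3 (9*x^8 - 6*x^7 + 19*x^6 - 6*x^5 + 3*x^4 + 2*x^3 - 6*x^2 + 1) dx. Term by term:
    ∫_0^3 9*x^8 dx = 19683;  ∫_0^3 -6*x^7 dx = -19683/4;  ∫_0^3 19*x^6 dx = 41553/7;
    ∫_0^3 -6*x^5 dx = -729;  ∫_0^3 3*x^4 dx = 729/5;  ∫_0^3 2*x^3 dx = 81/2;
    ∫_0^3 -6*x^2 dx = -54;  ∫_0^3 1 dx = 3.
  Sum: 19683 − 19683/4 + 41553/7 − 729 + 729/5 + 81/2 − 54 + 3 = 2814657/140.
  ∫_0^3 u'(x)^2 dx = ∫_0^3 (144*x^6 - 72*x^5 + 153*x^4 - 36*x^3 + 36*x^2) dx. Term by term:
    ∫_0^3 144*x^6 dx = 314928/7;  ∫_0^3 -72*x^5 dx = -8748;  ∫_0^3 153*x^4 dx = 37179/5;
    ∫_0^3 -36*x^3 dx = -729;  ∫_0^3 36*x^2 dx = 324.
  Sum: 314928/7 − 8748 + 37179/5 − 729 + 324 = 1514538/35.
Adding: ||u||_{H^1}^2 = 2814657/140 + 1514538/35 = 8872809/140.


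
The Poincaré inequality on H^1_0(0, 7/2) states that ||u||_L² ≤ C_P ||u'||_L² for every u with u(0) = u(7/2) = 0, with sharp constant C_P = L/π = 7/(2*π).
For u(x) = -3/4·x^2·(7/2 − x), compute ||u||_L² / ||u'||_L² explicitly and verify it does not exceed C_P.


||u||_L² / ||u'||_L² = sqrt(14)/4 < C_P = 7/(2*π).

u(x) = -3/4·x^2·(7/2 − x), so u'(x) = 3*x*(3*x - 7)/4.
u(x) = -3/4·x^2·(7/2 − x) vanishes at x = 0 and x = 7/2, so u ∈ H^1_0(0, 7/2). Differentiate via the product rule and integrate the resulting polynomials term by term.
  ∫_0^7/2 u² dx = ∫_0^7/2 (9*x^6/16 - 63*x^5/16 + 441*x^4/64) dx. Term by term:
    ∫_0^7/2 9*x^6/16 dx = 1058841/2048;  ∫_0^7/2 -63*x^5/16 dx = -2470629/2048;  ∫_0^7/2 441*x^4/64 dx = 7411887/10240.
  Sum: 1058841/2048 − 2470629/2048 + 7411887/10240 = 352947/10240.
  ∫_0^7/2 (u')² dx = ∫_0^7/2 (81*x^4/16 - 189*x^3/8 + 441*x^2/16) dx. Term by term:
    ∫_0^7/2 81*x^4/16 dx = 1361367/2560;  ∫_0^7/2 -189*x^3/8 dx = -453789/512;  ∫_0^7/2 441*x^2/16 dx = 50421/128.
  Sum: 1361367/2560 − 453789/512 + 50421/128 = 50421/1280.
∫_0^7/2 u² dx = 352947/10240, so ||u||_L² = 343*sqrt(30)/320.
∫_0^7/2 (u')² dx = 50421/1280, so ||u'||_L² = 49*sqrt(105)/80.
Ratio ||u||_L² / ||u'||_L² = sqrt(14)/4.
Sharp Poincaré constant on H^1_0(0, 7/2) is C_P = L/π = 7/(2*π), achieved by sin(2*π/7·x).
A polynomial bump cannot attain the sharp Poincaré constant (only the first sine eigenfunction does), so the ratio is strictly less than C_P, consistent with ||u||_L² ≤ C_P ||u'||_L².


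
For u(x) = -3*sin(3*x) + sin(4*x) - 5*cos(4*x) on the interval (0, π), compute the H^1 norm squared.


||u||_{H^1(0,π)}^2 = -3060/7 + 266*π

u'(x) = 20*sin(4*x) - 9*cos(3*x) + 4*cos(4*x).
Expand u² and (u')² and integrate term by term on (0, π), using: for integers n ≥ 1, ∫_0^π sin²(nx) dx = ∫_0^π cos²(nx) dx = π/2; for n ≠ n', ∫_0^π sin(nx)sin(n'x) dx = ∫_0^π cos(nx)cos(n'x) dx = 0; and by product-to-sum, ∫_0^π sin(nx)cos(n'x) dx = ½∫_0^π [sin((n+n')x) + sin((n−n')x)] dx, which is 0 when n+n' is even and 2n/(n²−n'²) when n+n' is odd (it need not vanish on (0, π)).
  u² squared terms: (-5)²·∫cos(4x)² dx = 25·π/2 = 25*π/2;  (-3)²·∫sin(3x)² dx = 9·π/2 = 9*π/2;  (1)²·∫sin(4x)² dx = 1·π/2 = π/2.
  u² cross terms: 2·(-5)·(-3)·∫cos(4x)·sin(3x) dx = 30·(-6/7) = -180/7;  2·(-5)·(1)·∫cos(4x)·sin(4x) dx = -10·(0) = 0;  2·(-3)·(1)·∫sin(3x)·sin(4x) dx = -6·(0) = 0.
  So ∫_0^π u² dx = 25*π/2 + 9*π/2 + π/2 − 180/7 + 0 + 0 = -180/7 + 35*π/2.
  (u')² squared terms: (-9)²·∫cos(3x)² dx = 81·π/2 = 81*π/2;  (4)²·∫cos(4x)² dx = 16·π/2 = 8*π;  (20)²·∫sin(4x)² dx = 400·π/2 = 200*π.
  (u')² cross terms: 2·(-9)·(4)·∫cos(3x)·cos(4x) dx = -72·(0) = 0;  2·(-9)·(20)·∫cos(3x)·sin(4x) dx = -360·(8/7) = -2880/7;  2·(4)·(20)·∫cos(4x)·sin(4x) dx = 160·(0) = 0.
  So ∫_0^π (u')² dx = 81*π/2 + 8*π + 200*π + 0 − 2880/7 + 0 = -2880/7 + 497*π/2.
||u||_{H^1}^2 = (-180/7 + 35*π/2) + (-2880/7 + 497*π/2) = -3060/7 + 266*π.


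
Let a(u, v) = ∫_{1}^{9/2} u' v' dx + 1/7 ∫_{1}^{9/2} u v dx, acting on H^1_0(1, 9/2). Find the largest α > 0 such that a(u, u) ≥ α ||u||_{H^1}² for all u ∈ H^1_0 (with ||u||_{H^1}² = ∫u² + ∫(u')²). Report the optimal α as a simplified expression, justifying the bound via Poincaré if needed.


α = (7 + 4*π^2)/(4*π^2 + 49)

Coercivity of a(·,·) on H^1_0(1, 9/2) means a(u, u) ≥ α ||u||_{H^1}² for every u ∈ H^1_0.
The interval has length L = 7/2, and Poincaré/coercivity depend only on L. Here a(u, u) = ∫(u')² + (1/7)·∫u².
Here 0 < c = 1/7 < 1. The condition a(u,u) ≥ α||u||_{H^1}² reads (1−α)∫(u')² ≥ (α−c)∫u². Any admissible α is ≤ 1 (rapidly oscillating u have ∫u²/∫(u')² → 0), and α = 1 would force 0 ≥ (1−c)∫u², impossible since c < 1; so 1−α > 0. By the sharp Poincaré inequality on H^1_0 of an interval of length L, ∫(u')² ≥ (π/L)²∫u² with equality for the first sine mode sin(π(x−x₀)/L) (x₀ the left endpoint), so the inequality holds for all u iff (1−α)(π/L)² ≥ α − c, i.e. α ≤ ((π/L)² + c)/((π/L)² + 1) = (1 + c(L/π)²)/(1 + (L/π)²). With (π/L)² = 4*π^2/49 and c = 1/7, the largest admissible constant is α = ((π/L)² + c)/((π/L)² + 1).
Simplifying, α = (7 + 4*π^2)/(4*π^2 + 49).


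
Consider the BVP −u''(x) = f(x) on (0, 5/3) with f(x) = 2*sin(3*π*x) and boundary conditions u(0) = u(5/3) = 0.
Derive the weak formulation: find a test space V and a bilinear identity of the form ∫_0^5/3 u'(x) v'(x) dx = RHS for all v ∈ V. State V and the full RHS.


V = H^1_0(0, 5/3) (so v(0) = v(5/3) = 0); weak form: ∫_0^5/3 u'v' dx = ∫_0^5/3 (2*sin(3*π*x)) v dx for all v ∈ V.

Multiply both sides by a test function v and integrate from 0 to 5/3:
  ∫_0^5/3 −u''(x) v(x) dx = ∫_0^5/3 f(x) v(x) dx.
Integrate the LHS by parts once:
  ∫_0^5/3 −u'' v dx = −[u'(x) v(x)]_0^5/3 + ∫_0^5/3 u'(x) v'(x) dx.
Thus ∫_0^5/3 u'(x) v'(x) dx = ∫_0^5/3 f(x) v(x) dx + [u'(x) v(x)]_0^5/3.
Choose V so that boundary terms are either known or forced to vanish.
u is Dirichlet: u(0) = u(5/3) = 0. Let V = H^1_0(0, 5/3); then v(0) = v(5/3) = 0, and [u' v]_0^5/3 = 0.
Weak formulation: find u (satisfying any essential BC) such that ∫_0^5/3 u'(x) v'(x) dx = ∫_0^5/3 f v dx for all v ∈ V.
Substituting f(x) = 2*sin(3*π*x), the right-hand side is ∫_0^5/3 (2*sin(3*π*x)) v dx.


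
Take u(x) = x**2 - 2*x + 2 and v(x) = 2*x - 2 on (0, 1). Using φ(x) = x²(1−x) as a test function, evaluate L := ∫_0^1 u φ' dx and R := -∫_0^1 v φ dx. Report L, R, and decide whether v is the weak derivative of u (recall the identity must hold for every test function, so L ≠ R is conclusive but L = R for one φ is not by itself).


LHS = 1/15, RHS = 1/15. Yes, v = u' weakly.

u(x) = x**2 - 2*x + 2, classical derivative u'(x) = 2*x - 2.
φ(x) = x²(1−x), so φ'(x) = x*(2 - 3*x).
Note φ(0) = φ(1) = 0, so the boundary term u·φ vanishes.
LHS = ∫_0^1 u(x) φ'(x) dx = ∫_0^1 (-3*x^4 + 8*x^3 - 10*x^2 + 4*x) dx. Term by term:
  ∫_0^1 -3*x^4 dx = -3/5;  ∫_0^1 8*x^3 dx = 2;  ∫_0^1 -10*x^2 dx = -10/3;
  ∫_0^1 4*x dx = 2.
Sum: -3/5 + 2 − 10/3 + 2 = 1/15.
So LHS = 1/15.
∫_0^1 v(x) φ(x) dx = ∫_0^1 (-2*x^4 + 4*x^3 - 2*x^2) dx. Term by term:
  ∫_0^1 -2*x^4 dx = -2/5;  ∫_0^1 4*x^3 dx = 1;  ∫_0^1 -2*x^2 dx = -2/3.
Sum: -2/5 + 1 − 2/3 = -1/15.
So RHS = -∫_0^1 v(x) φ(x) dx = 1/15.
LHS = RHS, so the identity holds for this test φ.
Moreover u is smooth here and v(x) = u'(x) = 2*x - 2 pointwise, so the identity holds for every test function. Hence v is the weak derivative of u.


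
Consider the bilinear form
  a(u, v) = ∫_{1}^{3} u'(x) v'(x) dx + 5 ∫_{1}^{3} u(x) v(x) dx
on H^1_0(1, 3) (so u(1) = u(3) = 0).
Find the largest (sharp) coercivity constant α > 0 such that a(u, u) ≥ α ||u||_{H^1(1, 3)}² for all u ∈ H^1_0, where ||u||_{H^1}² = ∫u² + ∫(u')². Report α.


α = 1

Coercivity of a(·,·) on H^1_0(1, 3) means a(u, u) ≥ α ||u||_{H^1}² for every u ∈ H^1_0.
The interval has length L = 2, and Poincaré/coercivity depend only on L. Here a(u, u) = ∫(u')² + (5)·∫u².
Here c = 5 ≥ 1, so a(u,u) = ∫(u')² + c∫u² ≥ ∫(u')² + ∫u² = ||u||_{H^1}², i.e. α = 1 works. No larger α is possible: a(u,u) ≥ α||u||_{H^1}² means (1−α)∫(u')² ≥ (α−c)∫u², and for the modes u_n = sin(nπ(x−x₀)/L) (x₀ the left endpoint) one has ∫u_n²/∫(u_n')² = (L/(nπ))² → 0, so a(u_n,u_n)/||u_n||_{H^1}² → 1. Hence the optimal constant is α = 1.
Therefore α = 1.


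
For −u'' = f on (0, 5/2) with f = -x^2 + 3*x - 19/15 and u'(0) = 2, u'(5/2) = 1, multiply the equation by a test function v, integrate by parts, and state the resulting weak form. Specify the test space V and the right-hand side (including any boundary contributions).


V = H^1(0, 5/2) (v unrestricted at boundary; u is determined up to an additive constant); weak form: ∫_0^5/2 u'v' dx = ∫_0^5/2 (-x^2 + 3*x - 19/15) v dx + v(5/2) − 2·v(0) for all v ∈ V.

Multiply both sides by a test function v and integrate from 0 to 5/2:
  ∫_0^5/2 −u''(x) v(x) dx = ∫_0^5/2 f(x) v(x) dx.
Integrate the LHS by parts once:
  ∫_0^5/2 −u'' v dx = −[u'(x) v(x)]_0^5/2 + ∫_0^5/2 u'(x) v'(x) dx.
Thus ∫_0^5/2 u'(x) v'(x) dx = ∫_0^5/2 f(x) v(x) dx + [u'(x) v(x)]_0^5/2.
Choose V so that boundary terms are either known or forced to vanish.
u has inhomogeneous Neumann u'(0) = 2, u'(5/2) = 1. [u' v]_0^5/2 = (1)·v(5/2) − (2)·v(0) = v(5/2) − 2·v(0). Take V = H^1(0, 5/2); boundary term becomes part of RHS.
Weak formulation: find u (satisfying any essential BC) such that ∫_0^5/2 u'(x) v'(x) dx = ∫_0^5/2 f v dx + v(5/2) − 2·v(0) for all v ∈ V (Neumann data are natural BCs: they enter the RHS as boundary terms).
Substituting f(x) = -x^2 + 3*x - 19/15, the right-hand side is ∫_0^5/2 (-x^2 + 3*x - 19/15) v dx + v(5/2) − 2·v(0).
Compatibility check (pure Neumann): taking v ≡ 1 ∈ V gives 0 = ∫_0^5/2 f dx + (1) − (2), i.e. ∫_0^5/2 f dx must equal u'(0) − u'(5/2) = 1. Indeed ∫_0^5/2 (-x^2 + 3*x - 19/15) dx = 1, so the data are compatible. The solution is then unique only up to an additive constant (fix it e.g. by requiring ∫_0^5/2 u dx = 0).


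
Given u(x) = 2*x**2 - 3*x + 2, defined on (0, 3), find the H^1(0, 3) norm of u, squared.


||u||_{H^1}^2 = 627/5

The H^1 norm (squared) on an interval (0, L) is
  ||u||_{H^1}^2 = ∫_0^L u(x)^2 dx + ∫_0^L u'(x)^2 dx.
Compute u'(x) = 4*x - 3.
Then u(x)^2 = 4*x**4 - 12*x**3 + 17*x**2 - 12*x + 4 and u'(x)^2 = 16*x**2 - 24*x + 9.
Integrate each monomial from 0 to 3 using ∫_0^3 c·x^n dx = c·3^(n+1)/(n+1):
  ∫_0^3 u(x)^2 dx = ∫_0^3 (4*x^4 - 12*x^3 + 17*x^2 - 12*x + 4) dx. Term by term:
    ∫_0^3 4*x^4 dx = 972/5;  ∫_0^3 -12*x^3 dx = -243;  ∫_0^3 17*x^2 dx = 153;
    ∫_0^3 -12*x dx = -54;  ∫_0^3 4 dx = 12.
  Sum: 972/5 − 243 + 153 − 54 + 12 = 312/5.
  ∫_0^3 u'(x)^2 dx = ∫_0^3 (16*x^2 - 24*x + 9) dx. Term by term:
    ∫_0^3 16*x^2 dx = 144;  ∫_0^3 -24*x dx = -108;  ∫_0^3 9 dx = 27.
  Sum: 144 − 108 + 27 = 63.
Adding: ||u||_{H^1}^2 = 312/5 + 63 = 627/5.


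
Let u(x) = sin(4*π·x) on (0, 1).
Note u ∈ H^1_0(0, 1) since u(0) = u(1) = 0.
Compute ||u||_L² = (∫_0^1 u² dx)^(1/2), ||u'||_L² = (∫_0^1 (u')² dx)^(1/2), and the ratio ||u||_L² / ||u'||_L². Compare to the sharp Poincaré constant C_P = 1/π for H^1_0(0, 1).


||u||_L² / ||u'||_L² = 1/(4*π) < C_P = 1/π.

u(x) = sin(4*π·x), so u'(x) = 4*π*cos(4*π*x).
Writing u(x) = A·sin(kπx/L) with A = 1 and k = 4, use ∫_0^L sin²(kπx/L) dx = L/2 and ∫_0^L cos²(kπx/L) dx = L/2.
u² = 1·sin²(4*π·x) and (u')² = 16*π^2·cos²(4*π·x), and each of sin², cos² integrates to L/2 = 1/2 over (0, 1).
∫_0^1 u² dx = 1/2, so ||u||_L² = sqrt(2)/2.
∫_0^1 (u')² dx = 8*π^2, so ||u'||_L² = 2*sqrt(2)*π.
Ratio ||u||_L² / ||u'||_L² = 1/(4*π).
Sharp Poincaré constant on H^1_0(0, 1) is C_P = L/π = 1/π, achieved by sin(π·x).
This is the k = 4 harmonic; the ratio L/(kπ) is strictly less than C_P = L/π, consistent with the sharp inequality ||u||_L² ≤ C_P ||u'||_L².


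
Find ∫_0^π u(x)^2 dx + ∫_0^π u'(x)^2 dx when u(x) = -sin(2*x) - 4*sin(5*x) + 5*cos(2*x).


||u||_{H^1(0,π)}^2 = -2000/21 + 273*π

u'(x) = -10*sin(2*x) - 2*cos(2*x) - 20*cos(5*x).
Expand u² and (u')² and integrate term by term on (0, π), using: for integers n ≥ 1, ∫_0^π sin²(nx) dx = ∫_0^π cos²(nx) dx = π/2; for n ≠ n', ∫_0^π sin(nx)sin(n'x) dx = ∫_0^π cos(nx)cos(n'x) dx = 0; and by product-to-sum, ∫_0^π sin(nx)cos(n'x) dx = ½∫_0^π [sin((n+n')x) + sin((n−n')x)] dx, which is 0 when n+n' is even and 2n/(n²−n'²) when n+n' is odd (it need not vanish on (0, π)).
  u² squared terms: (-1)²·∫sin(2x)² dx = 1·π/2 = π/2;  (-4)²·∫sin(5x)² dx = 16·π/2 = 8*π;  (5)²·∫cos(2x)² dx = 25·π/2 = 25*π/2.
  u² cross terms: 2·(-1)·(-4)·∫sin(2x)·sin(5x) dx = 8·(0) = 0;  2·(-1)·(5)·∫sin(2x)·cos(2x) dx = -10·(0) = 0;  2·(-4)·(5)·∫sin(5x)·cos(2x) dx = -40·(10/21) = -400/21.
  So ∫_0^π u² dx = π/2 + 8*π + 25*π/2 + 0 + 0 − 400/21 = -400/21 + 21*π.
  (u')² squared terms: (-20)²·∫cos(5x)² dx = 400·π/2 = 200*π;  (-10)²·∫sin(2x)² dx = 100·π/2 = 50*π;  (-2)²·∫cos(2x)² dx = 4·π/2 = 2*π.
  (u')² cross terms: 2·(-20)·(-10)·∫cos(5x)·sin(2x) dx = 400·(-4/21) = -1600/21;  2·(-20)·(-2)·∫cos(5x)·cos(2x) dx = 80·(0) = 0;  2·(-10)·(-2)·∫sin(2x)·cos(2x) dx = 40·(0) = 0.
  So ∫_0^π (u')² dx = 200*π + 50*π + 2*π − 1600/21 + 0 + 0 = -1600/21 + 252*π.
||u||_{H^1}^2 = (-400/21 + 21*π) + (-1600/21 + 252*π) = -2000/21 + 273*π.


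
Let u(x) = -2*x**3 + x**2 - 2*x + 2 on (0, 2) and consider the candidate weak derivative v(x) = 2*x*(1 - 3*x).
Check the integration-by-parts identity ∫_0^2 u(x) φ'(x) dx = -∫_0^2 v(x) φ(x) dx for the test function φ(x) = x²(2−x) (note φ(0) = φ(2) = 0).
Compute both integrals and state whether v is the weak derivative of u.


LHS = 184/15, RHS = 48/5. No, v is not the weak derivative of u.

u(x) = -2*x**3 + x**2 - 2*x + 2, classical derivative u'(x) = -6*x**2 + 2*x - 2.
φ(x) = x²(2−x), so φ'(x) = x*(4 - 3*x).
Note φ(0) = φ(2) = 0, so the boundary term u·φ vanishes.
LHS = ∫_0^2 u(x) φ'(x) dx = ∫_0^2 (6*x^5 - 11*x^4 + 10*x^3 - 14*x^2 + 8*x) dx. Term by term:
  ∫_0^2 6*x^5 dx = 64;  ∫_0^2 -11*x^4 dx = -352/5;  ∫_0^2 10*x^3 dx = 40;
  ∫_0^2 -14*x^2 dx = -112/3;  ∫_0^2 8*x dx = 16.
Sum: 64 − 352/5 + 40 − 112/3 + 16 = 184/15.
So LHS = 184/15.
∫_0^2 v(x) φ(x) dx = ∫_0^2 (6*x^5 - 14*x^4 + 4*x^3) dx. Term by term:
  ∫_0^2 6*x^5 dx = 64;  ∫_0^2 -14*x^4 dx = -448/5;  ∫_0^2 4*x^3 dx = 16.
Sum: 64 − 448/5 + 16 = -48/5.
So RHS = -∫_0^2 v(x) φ(x) dx = 48/5.
LHS − RHS = 8/3 ≠ 0, so the identity fails.
(For a valid weak derivative the identity must hold for EVERY test function, in particular this one. The failure shows v is NOT the weak derivative of u.)
Correct weak derivative would be u'(x) = -6*x**2 + 2*x - 2.


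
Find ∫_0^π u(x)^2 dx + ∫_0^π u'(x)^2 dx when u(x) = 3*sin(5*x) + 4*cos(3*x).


||u||_{H^1(0,π)}^2 = 197*π

u'(x) = -12*sin(3*x) + 15*cos(5*x).
Expand u² and (u')² and integrate term by term on (0, π), using: for integers n ≥ 1, ∫_0^π sin²(nx) dx = ∫_0^π cos²(nx) dx = π/2; for n ≠ n', ∫_0^π sin(nx)sin(n'x) dx = ∫_0^π cos(nx)cos(n'x) dx = 0; and by product-to-sum, ∫_0^π sin(nx)cos(n'x) dx = ½∫_0^π [sin((n+n')x) + sin((n−n')x)] dx, which is 0 when n+n' is even and 2n/(n²−n'²) when n+n' is odd (it need not vanish on (0, π)).
  u² squared terms: (3)²·∫sin(5x)² dx = 9·π/2 = 9*π/2;  (4)²·∫cos(3x)² dx = 16·π/2 = 8*π.
  u² cross terms: 2·(3)·(4)·∫sin(5x)·cos(3x) dx = 24·(0) = 0.
  So ∫_0^π u² dx = 9*π/2 + 8*π + 0 = 25*π/2.
  (u')² squared terms: (-12)²·∫sin(3x)² dx = 144·π/2 = 72*π;  (15)²·∫cos(5x)² dx = 225·π/2 = 225*π/2.
  (u')² cross terms: 2·(-12)·(15)·∫sin(3x)·cos(5x) dx = -360·(0) = 0.
  So ∫_0^π (u')² dx = 72*π + 225*π/2 + 0 = 369*π/2.
||u||_{H^1}^2 = (25*π/2) + (369*π/2) = 197*π.


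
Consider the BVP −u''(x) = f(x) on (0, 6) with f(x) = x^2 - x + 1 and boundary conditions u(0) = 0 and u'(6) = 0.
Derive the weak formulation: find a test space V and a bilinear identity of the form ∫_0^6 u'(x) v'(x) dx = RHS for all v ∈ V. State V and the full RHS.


V = {v ∈ H^1(0, 6) : v(0) = 0} (test functions vanish at x = 0 where u is specified); weak form: ∫_0^6 u'v' dx = ∫_0^6 (x^2 - x + 1) v dx for all v ∈ V.

Multiply both sides by a test function v and integrate from 0 to 6:
  ∫_0^6 −u''(x) v(x) dx = ∫_0^6 f(x) v(x) dx.
Integrate the LHS by parts once:
  ∫_0^6 −u'' v dx = −[u'(x) v(x)]_0^6 + ∫_0^6 u'(x) v'(x) dx.
Thus ∫_0^6 u'(x) v'(x) dx = ∫_0^6 f(x) v(x) dx + [u'(x) v(x)]_0^6.
Choose V so that boundary terms are either known or forced to vanish.
Mixed BC: u(0) = 0 (Dirichlet) and u'(6) = 0 (Neumann). Define V = {v ∈ H^1(0, 6) : v(0) = 0}. Then [u' v]_0^6 = u'(6)·v(6) − u'(0)·0 = 0.
Weak formulation: find u (satisfying any essential BC) such that ∫_0^6 u'(x) v'(x) dx = ∫_0^6 f v dx for all v ∈ V (Dirichlet at 0 absorbed into V; the Neumann datum at x = 6 is zero, so no boundary term remains).
Substituting f(x) = x^2 - x + 1, the right-hand side is ∫_0^6 (x^2 - x + 1) v dx.


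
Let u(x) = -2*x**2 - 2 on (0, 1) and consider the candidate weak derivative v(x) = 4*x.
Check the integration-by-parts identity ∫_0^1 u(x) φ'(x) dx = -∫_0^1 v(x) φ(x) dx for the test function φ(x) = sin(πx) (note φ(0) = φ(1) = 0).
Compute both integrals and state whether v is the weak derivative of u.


LHS = 4/π, RHS = -4/π. No, v is not the weak derivative of u.

u(x) = -2*x**2 - 2, classical derivative u'(x) = -4*x.
φ(x) = sin(πx), so φ'(x) = π*cos(π*x).
Note φ(0) = φ(1) = 0, so the boundary term u·φ vanishes.
LHS = ∫_0^1 u(x) φ'(x) dx = ∫_0^1 (-2*π*x^2*cos(π*x) - 2*π*cos(π*x)) dx. Term by term:
  ∫_0^1 -2*π*cos(π*x) dx = 0;  ∫_0^1 -2*π*x^2*cos(π*x) dx = 4/π.
Sum: 0 + 4/π = 4/π.
So LHS = 4/π.
∫_0^1 v(x) φ(x) dx = ∫_0^1 (4*x*sin(π*x)) dx. Term by term:
  ∫_0^1 4*x*sin(π*x) dx = 4/π.
So RHS = -∫_0^1 v(x) φ(x) dx = -4/π.
LHS − RHS = 8/π ≠ 0, so the identity fails.
(For a valid weak derivative the identity must hold for EVERY test function, in particular this one. The failure shows v is NOT the weak derivative of u.)
Correct weak derivative would be u'(x) = -4*x.


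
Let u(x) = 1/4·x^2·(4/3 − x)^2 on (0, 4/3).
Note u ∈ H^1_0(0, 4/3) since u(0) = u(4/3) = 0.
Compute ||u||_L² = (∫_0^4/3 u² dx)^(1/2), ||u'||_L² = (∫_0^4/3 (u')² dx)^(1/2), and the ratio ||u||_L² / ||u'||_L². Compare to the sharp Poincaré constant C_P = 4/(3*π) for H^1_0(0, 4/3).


||u||_L² / ||u'||_L² = 2*sqrt(3)/9 < C_P = 4/(3*π).

u(x) = 1/4·x^2·(4/3 − x)^2, so u'(x) = x*(3*x - 4)*(3*x - 2)/9.
u(x) = 1/4·x^2·(4/3 − x)^2 vanishes at x = 0 and x = 4/3, so u ∈ H^1_0(0, 4/3). Differentiate via the product rule and integrate the resulting polynomials term by term.
  ∫_0^4/3 u² dx = ∫_0^4/3 (x^8/16 - x^7/3 + 2*x^6/3 - 16*x^5/27 + 16*x^4/81) dx. Term by term:
    ∫_0^4/3 x^8/16 dx = 16384/177147;  ∫_0^4/3 -x^7/3 dx = -8192/19683;  ∫_0^4/3 2*x^6/3 dx = 32768/45927;
    ∫_0^4/3 -16*x^5/27 dx = -32768/59049;  ∫_0^4/3 16*x^4/81 dx = 16384/98415.
  Sum: 16384/177147 − 8192/19683 + 32768/45927 − 32768/59049 + 16384/98415 = 8192/6200145.
  ∫_0^4/3 (u')² dx = ∫_0^4/3 (x^6 - 4*x^5 + 52*x^4/9 - 32*x^3/9 + 64*x^2/81) dx. Term by term:
    ∫_0^4/3 x^6 dx = 16384/15309;  ∫_0^4/3 -4*x^5 dx = -8192/2187;  ∫_0^4/3 52*x^4/9 dx = 53248/10935;
    ∫_0^4/3 -32*x^3/9 dx = -2048/729;  ∫_0^4/3 64*x^2/81 dx = 4096/6561.
  Sum: 16384/15309 − 8192/2187 + 53248/10935 − 2048/729 + 4096/6561 = 2048/229635.
∫_0^4/3 u² dx = 8192/6200145, so ||u||_L² = 64*sqrt(210)/25515.
∫_0^4/3 (u')² dx = 2048/229635, so ||u'||_L² = 32*sqrt(70)/2835.
Ratio ||u||_L² / ||u'||_L² = 2*sqrt(3)/9.
Sharp Poincaré constant on H^1_0(0, 4/3) is C_P = L/π = 4/(3*π), achieved by sin(3*π/4·x).
A polynomial bump cannot attain the sharp Poincaré constant (only the first sine eigenfunction does), so the ratio is strictly less than C_P, consistent with ||u||_L² ≤ C_P ||u'||_L².


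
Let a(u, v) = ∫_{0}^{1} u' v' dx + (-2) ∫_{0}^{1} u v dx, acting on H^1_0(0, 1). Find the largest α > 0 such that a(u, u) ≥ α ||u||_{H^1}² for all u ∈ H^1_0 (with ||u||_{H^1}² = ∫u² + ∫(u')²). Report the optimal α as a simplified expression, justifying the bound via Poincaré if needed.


α = (-2 + π^2)/(1 + π^2)

Coercivity of a(·,·) on H^1_0(0, 1) means a(u, u) ≥ α ||u||_{H^1}² for every u ∈ H^1_0.
The interval has length L = 1, and Poincaré/coercivity depend only on L. Here a(u, u) = ∫(u')² + (-2)·∫u².
Here c = -2 < 0 with |c| < (π/L)² = π^2, so coercivity still holds. The condition a(u,u) ≥ α||u||_{H^1}² reads (1−α)∫(u')² ≥ (α−c)∫u². Any admissible α is ≤ 1 (rapidly oscillating u have ∫u²/∫(u')² → 0), and α = 1 would force 0 ≥ (1−c)∫u², impossible since c < 1; so 1−α > 0. By the sharp Poincaré inequality on H^1_0 of an interval of length L, ∫(u')² ≥ (π/L)²∫u² with equality for the first sine mode sin(π(x−x₀)/L) (x₀ the left endpoint), so the inequality holds for all u iff (1−α)(π/L)² ≥ α − c, i.e. α ≤ ((π/L)² + c)/((π/L)² + 1) = (1 + c(L/π)²)/(1 + (L/π)²). (Direct route, valid since c ≤ 0: Poincaré gives c∫u² ≥ c(L/π)²∫(u')², so a(u,u) ≥ (1 + c(L/π)²)∫(u')², while ||u||_{H^1}² ≤ (1 + (L/π)²)∫(u')²; dividing yields the same α.) With (π/L)² = π^2 and c = -2, the largest admissible constant is α = ((π/L)² + c)/((π/L)² + 1).
Simplifying, α = (-2 + π^2)/(1 + π^2).


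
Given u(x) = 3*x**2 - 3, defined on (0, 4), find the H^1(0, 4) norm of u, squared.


||u||_{H^1}^2 = 11316/5

The H^1 norm (squared) on an interval (0, L) is
  ||u||_{H^1}^2 = ∫_0^L u(x)^2 dx + ∫_0^L u'(x)^2 dx.
Compute u'(x) = 6*x.
Then u(x)^2 = 9*x**4 - 18*x**2 + 9 and u'(x)^2 = 36*x**2.
Integrate each monomial from 0 to 4 using ∫_0^4 c·x^n dx = c·4^(n+1)/(n+1):
  ∫_0^4 u(x)^2 dx = ∫_0^4 (9*x^4 - 18*x^2 + 9) dx. Term by term:
    ∫_0^4 9*x^4 dx = 9216/5;  ∫_0^4 -18*x^2 dx = -384;  ∫_0^4 9 dx = 36.
  Sum: 9216/5 − 384 + 36 = 7476/5.
  ∫_0^4 u'(x)^2 dx = ∫_0^4 (36*x^2) dx. Term by term:
    ∫_0^4 36*x^2 dx = 768.
Adding: ||u||_{H^1}^2 = 7476/5 + 768 = 11316/5.


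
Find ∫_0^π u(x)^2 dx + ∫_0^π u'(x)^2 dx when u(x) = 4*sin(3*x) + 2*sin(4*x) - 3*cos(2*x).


||u||_{H^1(0,π)}^2 = -144 + 273*π/2

u'(x) = 6*sin(2*x) + 12*cos(3*x) + 8*cos(4*x).
Expand u² and (u')² and integrate term by term on (0, π), using: for integers n ≥ 1, ∫_0^π sin²(nx) dx = ∫_0^π cos²(nx) dx = π/2; for n ≠ n', ∫_0^π sin(nx)sin(n'x) dx = ∫_0^π cos(nx)cos(n'x) dx = 0; and by product-to-sum, ∫_0^π sin(nx)cos(n'x) dx = ½∫_0^π [sin((n+n')x) + sin((n−n')x)] dx, which is 0 when n+n' is even and 2n/(n²−n'²) when n+n' is odd (it need not vanish on (0, π)).
  u² squared terms: (-3)²·∫cos(2x)² dx = 9·π/2 = 9*π/2;  (2)²·∫sin(4x)² dx = 4·π/2 = 2*π;  (4)²·∫sin(3x)² dx = 16·π/2 = 8*π.
  u² cross terms: 2·(-3)·(2)·∫cos(2x)·sin(4x) dx = -12·(0) = 0;  2·(-3)·(4)·∫cos(2x)·sin(3x) dx = -24·(6/5) = -144/5;  2·(2)·(4)·∫sin(4x)·sin(3x) dx = 16·(0) = 0.
  So ∫_0^π u² dx = 9*π/2 + 2*π + 8*π + 0 − 144/5 + 0 = -144/5 + 29*π/2.
  (u')² squared terms: (6)²·∫sin(2x)² dx = 36·π/2 = 18*π;  (8)²·∫cos(4x)² dx = 64·π/2 = 32*π;  (12)²·∫cos(3x)² dx = 144·π/2 = 72*π.
  (u')² cross terms: 2·(6)·(8)·∫sin(2x)·cos(4x) dx = 96·(0) = 0;  2·(6)·(12)·∫sin(2x)·cos(3x) dx = 144·(-4/5) = -576/5;  2·(8)·(12)·∫cos(4x)·cos(3x) dx = 192·(0) = 0.
  So ∫_0^π (u')² dx = 18*π + 32*π + 72*π + 0 − 576/5 + 0 = -576/5 + 122*π.
||u||_{H^1}^2 = (-144/5 + 29*π/2) + (-576/5 + 122*π) = -144 + 273*π/2.


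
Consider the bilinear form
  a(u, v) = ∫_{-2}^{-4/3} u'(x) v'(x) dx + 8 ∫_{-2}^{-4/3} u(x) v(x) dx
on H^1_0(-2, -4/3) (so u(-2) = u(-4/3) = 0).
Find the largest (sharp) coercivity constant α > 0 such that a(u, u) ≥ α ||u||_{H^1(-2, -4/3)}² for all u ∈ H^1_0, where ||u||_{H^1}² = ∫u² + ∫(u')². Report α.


α = 1

Coercivity of a(·,·) on H^1_0(-2, -4/3) means a(u, u) ≥ α ||u||_{H^1}² for every u ∈ H^1_0.
The interval has length L = 2/3, and Poincaré/coercivity depend only on L. Here a(u, u) = ∫(u')² + (8)·∫u².
Here c = 8 ≥ 1, so a(u,u) = ∫(u')² + c∫u² ≥ ∫(u')² + ∫u² = ||u||_{H^1}², i.e. α = 1 works. No larger α is possible: a(u,u) ≥ α||u||_{H^1}² means (1−α)∫(u')² ≥ (α−c)∫u², and for the modes u_n = sin(nπ(x−x₀)/L) (x₀ the left endpoint) one has ∫u_n²/∫(u_n')² = (L/(nπ))² → 0, so a(u_n,u_n)/||u_n||_{H^1}² → 1. Hence the optimal constant is α = 1.
Therefore α = 1.


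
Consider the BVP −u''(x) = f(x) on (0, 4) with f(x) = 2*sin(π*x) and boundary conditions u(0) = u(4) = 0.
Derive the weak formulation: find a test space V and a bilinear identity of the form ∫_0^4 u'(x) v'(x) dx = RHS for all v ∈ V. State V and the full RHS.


V = H^1_0(0, 4) (so v(0) = v(4) = 0); weak form: ∫_0^4 u'v' dx = ∫_0^4 (2*sin(π*x)) v dx for all v ∈ V.

Multiply both sides by a test function v and integrate from 0 to 4:
  ∫_0^4 −u''(x) v(x) dx = ∫_0^4 f(x) v(x) dx.
Integrate the LHS by parts once:
  ∫_0^4 −u'' v dx = −[u'(x) v(x)]_0^4 + ∫_0^4 u'(x) v'(x) dx.
Thus ∫_0^4 u'(x) v'(x) dx = ∫_0^4 f(x) v(x) dx + [u'(x) v(x)]_0^4.
Choose V so that boundary terms are either known or forced to vanish.
u is Dirichlet: u(0) = u(4) = 0. Let V = H^1_0(0, 4); then v(0) = v(4) = 0, and [u' v]_0^4 = 0.
Weak formulation: find u (satisfying any essential BC) such that ∫_0^4 u'(x) v'(x) dx = ∫_0^4 f v dx for all v ∈ V.
Substituting f(x) = 2*sin(π*x), the right-hand side is ∫_0^4 (2*sin(π*x)) v dx.


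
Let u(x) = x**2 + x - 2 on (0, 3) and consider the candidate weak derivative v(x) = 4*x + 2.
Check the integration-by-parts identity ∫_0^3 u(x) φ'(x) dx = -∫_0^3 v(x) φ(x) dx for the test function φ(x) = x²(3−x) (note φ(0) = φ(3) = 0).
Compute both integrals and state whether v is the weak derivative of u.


LHS = -621/20, RHS = -621/10. No, v is not the weak derivative of u.

u(x) = x**2 + x - 2, classical derivative u'(x) = 2*x + 1.
φ(x) = x²(3−x), so φ'(x) = 3*x*(2 - x).
Note φ(0) = φ(3) = 0, so the boundary term u·φ vanishes.
LHS = ∫_0^3 u(x) φ'(x) dx = ∫_0^3 (-3*x^4 + 3*x^3 + 12*x^2 - 12*x) dx. Term by term:
  ∫_0^3 -3*x^4 dx = -729/5;  ∫_0^3 3*x^3 dx = 243/4;  ∫_0^3 12*x^2 dx = 108;
  ∫_0^3 -12*x dx = -54.
Sum: -729/5 + 243/4 + 108 − 54 = -621/20.
So LHS = -621/20.
∫_0^3 v(x) φ(x) dx = ∫_0^3 (-4*x^4 + 10*x^3 + 6*x^2) dx. Term by term:
  ∫_0^3 -4*x^4 dx = -972/5;  ∫_0^3 10*x^3 dx = 405/2;  ∫_0^3 6*x^2 dx = 54.
Sum: -972/5 + 405/2 + 54 = 621/10.
So RHS = -∫_0^3 v(x) φ(x) dx = -621/10.
LHS − RHS = 621/20 ≠ 0, so the identity fails.
(For a valid weak derivative the identity must hold for EVERY test function, in particular this one. The failure shows v is NOT the weak derivative of u.)
Correct weak derivative would be u'(x) = 2*x + 1.


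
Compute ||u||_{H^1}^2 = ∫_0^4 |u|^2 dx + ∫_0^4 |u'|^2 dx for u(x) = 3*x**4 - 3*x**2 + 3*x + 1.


||u||_{H^1}^2 = 2735064/5

The H^1 norm (squared) on an interval (0, L) is
  ||u||_{H^1}^2 = ∫_0^L u(x)^2 dx + ∫_0^L u'(x)^2 dx.
Compute u'(x) = 12*x**3 - 6*x + 3.
Then u(x)^2 = 9*x**8 - 18*x**6 + 18*x**5 + 15*x**4 - 18*x**3 + 3*x**2 + 6*x + 1 and u'(x)^2 = 144*x**6 - 144*x**4 + 72*x**3 + 36*x**2 - 36*x + 9.
Integrate each monomial from 0 to 4 using ∫_0^4 c·x^n dx = c·4^(n+1)/(n+1):
  ∫_0^4 u(x)^2 dx = ∫_0^4 (9*x^8 - 18*x^6 + 18*x^5 + 15*x^4 - 18*x^3 + 3*x^2 + 6*x + 1) dx. Term by term:
    ∫_0^4 9*x^8 dx = 262144;  ∫_0^4 -18*x^6 dx = -294912/7;  ∫_0^4 18*x^5 dx = 12288;
    ∫_0^4 15*x^4 dx = 3072;  ∫_0^4 -18*x^3 dx = -1152;  ∫_0^4 3*x^2 dx = 64;
    ∫_0^4 6*x dx = 48;  ∫_0^4 1 dx = 4.
  Sum: 262144 − 294912/7 + 12288 + 3072 − 1152 + 64 + 48 + 4 = 1640364/7.
  ∫_0^4 u'(x)^2 dx = ∫_0^4 (144*x^6 - 144*x^4 + 72*x^3 + 36*x^2 - 36*x + 9) dx. Term by term:
    ∫_0^4 144*x^6 dx = 2359296/7;  ∫_0^4 -144*x^4 dx = -147456/5;  ∫_0^4 72*x^3 dx = 4608;
    ∫_0^4 36*x^2 dx = 768;  ∫_0^4 -36*x dx = -288;  ∫_0^4 9 dx = 36.
  Sum: 2359296/7 − 147456/5 + 4608 + 768 − 288 + 36 = 10943628/35.
Adding: ||u||_{H^1}^2 = 1640364/7 + 10943628/35 = 2735064/5.


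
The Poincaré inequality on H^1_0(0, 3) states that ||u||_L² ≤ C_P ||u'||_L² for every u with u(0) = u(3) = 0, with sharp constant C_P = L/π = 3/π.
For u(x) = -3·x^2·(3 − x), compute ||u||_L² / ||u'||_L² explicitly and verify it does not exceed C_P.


||u||_L² / ||u'||_L² = 3*sqrt(14)/14 < C_P = 3/π.

u(x) = -3·x^2·(3 − x), so u'(x) = 9*x*(x - 2).
u(x) = -3·x^2·(3 − x) vanishes at x = 0 and x = 3, so u ∈ H^1_0(0, 3). Differentiate via the product rule and integrate the resulting polynomials term by term.
  ∫_0^3 u² dx = ∫_0^3 (9*x^6 - 54*x^5 + 81*x^4) dx. Term by term:
    ∫_0^3 9*x^6 dx = 19683/7;  ∫_0^3 -54*x^5 dx = -6561;  ∫_0^3 81*x^4 dx = 19683/5.
  Sum: 19683/7 − 6561 + 19683/5 = 6561/35.
  ∫_0^3 (u')² dx = ∫_0^3 (81*x^4 - 324*x^3 + 324*x^2) dx. Term by term:
    ∫_0^3 81*x^4 dx = 19683/5;  ∫_0^3 -324*x^3 dx = -6561;  ∫_0^3 324*x^2 dx = 2916.
  Sum: 19683/5 − 6561 + 2916 = 1458/5.
∫_0^3 u² dx = 6561/35, so ||u||_L² = 81*sqrt(35)/35.
∫_0^3 (u')² dx = 1458/5, so ||u'||_L² = 27*sqrt(10)/5.
Ratio ||u||_L² / ||u'||_L² = 3*sqrt(14)/14.
Sharp Poincaré constant on H^1_0(0, 3) is C_P = L/π = 3/π, achieved by sin(π/3·x).
A polynomial bump cannot attain the sharp Poincaré constant (only the first sine eigenfunction does), so the ratio is strictly less than C_P, consistent with ||u||_L² ≤ C_P ||u'||_L².


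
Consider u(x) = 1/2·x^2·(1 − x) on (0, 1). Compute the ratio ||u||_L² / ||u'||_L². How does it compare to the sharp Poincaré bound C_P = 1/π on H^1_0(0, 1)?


||u||_L² / ||u'||_L² = sqrt(14)/14 < C_P = 1/π.

u(x) = 1/2·x^2·(1 − x), so u'(x) = x*(2 - 3*x)/2.
u(x) = 1/2·x^2·(1 − x) vanishes at x = 0 and x = 1, so u ∈ H^1_0(0, 1). Differentiate via the product rule and integrate the resulting polynomials term by term.
  ∫_0^1 u² dx = ∫_0^1 (x^6/4 - x^5/2 + x^4/4) dx. Term by term:
    ∫_0^1 x^6/4 dx = 1/28;  ∫_0^1 -x^5/2 dx = -1/12;  ∫_0^1 x^4/4 dx = 1/20.
  Sum: 1/28 − 1/12 + 1/20 = 1/420.
  ∫_0^1 (u')² dx = ∫_0^1 (9*x^4/4 - 3*x^3 + x^2) dx. Term by term:
    ∫_0^1 9*x^4/4 dx = 9/20;  ∫_0^1 -3*x^3 dx = -3/4;  ∫_0^1 x^2 dx = 1/3.
  Sum: 9/20 − 3/4 + 1/3 = 1/30.
∫_0^1 u² dx = 1/420, so ||u||_L² = sqrt(105)/210.
∫_0^1 (u')² dx = 1/30, so ||u'||_L² = sqrt(30)/30.
Ratio ||u||_L² / ||u'||_L² = sqrt(14)/14.
Sharp Poincaré constant on H^1_0(0, 1) is C_P = L/π = 1/π, achieved by sin(π·x).
A polynomial bump cannot attain the sharp Poincaré constant (only the first sine eigenfunction does), so the ratio is strictly less than C_P, consistent with ||u||_L² ≤ C_P ||u'||_L².
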